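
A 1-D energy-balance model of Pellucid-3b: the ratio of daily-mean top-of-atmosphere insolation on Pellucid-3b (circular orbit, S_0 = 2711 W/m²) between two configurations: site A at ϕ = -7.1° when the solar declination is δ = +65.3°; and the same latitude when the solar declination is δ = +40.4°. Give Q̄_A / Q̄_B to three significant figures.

Q̄_A / Q̄_B ≈ 0.400

— Configuration A (ϕ=-7.1°):
cos h₀ = −tan(-7.1°) tan(+65.300°) = 0.2708, h₀ = 1.2966 rad.
Bracket: h₀ sin ϕ sin δ + cos ϕ cos δ sin h₀ = 1.2966×-0.12360×0.90851 + 0.99233×0.41787×0.96263 = -0.145598 + 0.399169 = 0.253571.
Q̄ = (S_0/π) × [bracket] = (2711/π) × 0.253571 = 218.82 W/m².
— Configuration B (ϕ=-7.1°):
cos h₀ = −tan(-7.1°) tan(+40.400°) = 0.1060, h₀ = 1.4646 rad.
Bracket: h₀ sin ϕ sin δ + cos ϕ cos δ sin h₀ = 1.4646×-0.12360×0.64812 + 0.99233×0.76154×0.99437 = -0.117326 + 0.751444 = 0.634118.
Q̄ = (S_0/π) × [bracket] = (2711/π) × 0.634118 = 547.20 W/m².
Ratio Q̄_A / Q̄_B = 218.82 / 547.20 = 0.3999.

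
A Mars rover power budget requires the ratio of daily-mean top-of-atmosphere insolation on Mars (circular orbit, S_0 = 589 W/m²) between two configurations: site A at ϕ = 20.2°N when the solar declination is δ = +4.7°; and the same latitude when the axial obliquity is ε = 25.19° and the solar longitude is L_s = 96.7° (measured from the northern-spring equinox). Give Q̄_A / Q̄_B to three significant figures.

Q̄_A / Q̄_B ≈ 0.897

— Configuration A (ϕ=+20.2°):
cos h₀ = −tan(+20.2°) tan(+4.700°) = -0.0302, h₀ = 1.6011 rad.
Bracket: h₀ sin ϕ sin δ + cos ϕ cos δ sin h₀ = 1.6011×0.34530×0.08194 + 0.93849×0.99664×0.99954 = 0.045301 + 0.934906 = 0.980207.
Q̄ = (S_0/π) × [bracket] = (589/π) × 0.980207 = 183.77 W/m².
— Configuration B (ϕ=+20.2°):
Solar declination: sin δ = sin ε · sin L_s = sin 25.19° × sin 96.7° = 0.42271, so δ = +25.006°.
cos h₀ = −tan(+20.2°) tan(+25.006°) = -0.1716, h₀ = 1.7433 rad.
Bracket: h₀ sin ϕ sin δ + cos ϕ cos δ sin h₀ = 1.7433×0.34530×0.42271 + 0.93849×0.90626×0.98516 = 0.254455 + 0.837894 = 1.092349.
Q̄ = (S_0/π) × [bracket] = (589/π) × 1.092349 = 204.80 W/m².
Ratio Q̄_A / Q̄_B = 183.77 / 204.80 = 0.8973.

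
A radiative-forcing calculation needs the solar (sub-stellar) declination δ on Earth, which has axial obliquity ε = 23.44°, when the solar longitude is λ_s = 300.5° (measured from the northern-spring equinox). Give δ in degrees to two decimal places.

δ = -20.04°

sin δ = sin ε · sin λ_s = sin 23.44° × sin 300.5° = -0.342746.
δ = arcsin(-0.342746) = -20.04°.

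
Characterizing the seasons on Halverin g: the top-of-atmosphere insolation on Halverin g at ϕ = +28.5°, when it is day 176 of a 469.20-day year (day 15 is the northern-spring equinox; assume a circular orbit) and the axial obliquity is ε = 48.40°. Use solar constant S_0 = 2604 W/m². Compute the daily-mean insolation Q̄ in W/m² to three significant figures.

Solar longitude: L_s = 360° × (176 − 15)/469.20 = 123.529°.
sin δ = sin 48.40° × sin 123.529° = 0.62337, so δ = +38.562°.
cos h₀ = −tan(+28.5°) tan(+38.562°) = -0.4329, h₀ = 2.0185 rad.
Bracket: h₀ sin ϕ sin δ + cos ϕ cos δ sin h₀ = 2.0185×0.47716×0.62337 + 0.87882×0.78193×0.90146 = 0.600397 + 0.619461 = 1.219858.
Q̄ = (S_0/π) × [bracket] = (2604/π) × 1.219858 = 1011 W/m².

Q̄ ≈ 1.01e+03 W/m²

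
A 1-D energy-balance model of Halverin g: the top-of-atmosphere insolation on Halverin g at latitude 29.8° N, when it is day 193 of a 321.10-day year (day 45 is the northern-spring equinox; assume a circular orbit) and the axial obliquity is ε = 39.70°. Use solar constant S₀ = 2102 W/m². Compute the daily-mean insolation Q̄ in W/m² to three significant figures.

Q̄ ≈ 657 W/m²

Solar longitude: λ_s = 360° × (193 − 45)/321.10 = 165.930°.
sin δ = sin 39.70° × sin 165.930° = 0.15529, so δ = +8.934°.
cos H₀ = −tan(+29.8°) tan(+8.934°) = -0.0900, H₀ = 1.6609 rad.
Bracket: H₀ sin φ sin δ + cos φ cos δ sin H₀ = 1.6609×0.49697×0.15529 + 0.86777×0.98787×0.99594 = 0.128179 + 0.853764 = 0.981943.
Q̄ = (S₀/π) × [bracket] = (2102/π) × 0.981943 = 657.0 W/m².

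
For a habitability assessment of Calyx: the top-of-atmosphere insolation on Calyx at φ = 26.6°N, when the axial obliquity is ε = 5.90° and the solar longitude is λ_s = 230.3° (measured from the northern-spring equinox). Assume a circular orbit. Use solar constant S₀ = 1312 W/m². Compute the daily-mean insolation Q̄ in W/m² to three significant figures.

Q̄ ≈ 349 W/m²

Solar declination: sin δ = sin ε · sin λ_s = sin 5.90° × sin 230.3° = -0.07909, so δ = -4.536°.
cos H₀ = −tan(+26.6°) tan(-4.536°) = 0.0397, H₀ = 1.5311 rad.
Bracket: H₀ sin φ sin δ + cos φ cos δ sin H₀ = 1.5311×0.44776×-0.07909 + 0.89415×0.99687×0.99921 = -0.054221 + 0.890647 = 0.836426.
Q̄ = (S₀/π) × [bracket] = (1312/π) × 0.836426 = 349.3 W/m².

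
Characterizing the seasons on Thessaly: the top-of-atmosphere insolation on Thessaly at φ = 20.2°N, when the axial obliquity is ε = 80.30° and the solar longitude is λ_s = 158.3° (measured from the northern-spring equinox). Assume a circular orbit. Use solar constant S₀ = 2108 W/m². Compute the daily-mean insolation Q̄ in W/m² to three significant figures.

Solar declination: sin δ = sin ε · sin λ_s = sin 80.30° × sin 158.3° = 0.36446, so δ = +21.374°.
cos H₀ = −tan(+20.2°) tan(+21.374°) = -0.1440, H₀ = 1.7153 rad.
Bracket: H₀ sin φ sin δ + cos φ cos δ sin H₀ = 1.7153×0.34530×0.36446 + 0.93849×0.93122×0.98958 = 0.215867 + 0.864834 = 1.080701.
Q̄ = (S₀/π) × [bracket] = (2108/π) × 1.080701 = 725.1 W/m².

Q̄ ≈ 725 W/m²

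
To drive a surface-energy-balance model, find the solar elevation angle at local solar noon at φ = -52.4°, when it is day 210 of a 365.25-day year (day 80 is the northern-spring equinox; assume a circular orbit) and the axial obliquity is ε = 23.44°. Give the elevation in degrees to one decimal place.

Solar longitude: λ_s = 360° × (210 − 80)/365.25 = 128.131°.
sin δ = sin 23.44° × sin 128.131° = 0.31290, so δ = +18.234°.
At local noon the hour angle is zero, so the zenith angle equals |φ − δ| = |-52.4° − (+18.234°)| = 70.634°.
Elevation = 90° − 70.634° = 19.4°.

19.4°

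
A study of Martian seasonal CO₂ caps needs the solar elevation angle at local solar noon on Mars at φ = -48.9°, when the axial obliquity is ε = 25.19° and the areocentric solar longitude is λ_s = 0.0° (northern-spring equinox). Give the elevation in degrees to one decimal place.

sin δ = sin 25.19° × sin 0.0° = 0.00000, so δ = +0.000°.
At local noon the hour angle is zero, so the zenith angle equals |φ − δ| = |-48.9° − (+0.000°)| = 48.900°.
Elevation = 90° − 48.900° = 41.1°.

41.1°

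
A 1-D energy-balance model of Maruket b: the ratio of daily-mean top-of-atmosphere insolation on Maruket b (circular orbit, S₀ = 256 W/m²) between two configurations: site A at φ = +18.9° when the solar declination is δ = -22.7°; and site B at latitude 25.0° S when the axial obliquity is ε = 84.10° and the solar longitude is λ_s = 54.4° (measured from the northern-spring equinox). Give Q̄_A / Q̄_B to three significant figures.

Q̄_A / Q̄_B ≈ 6.23

— Configuration A (φ=+18.9°):
cos H₀ = −tan(+18.9°) tan(-22.700°) = 0.1432, H₀ = 1.4271 rad.
Bracket: H₀ sin φ sin δ + cos φ cos δ sin H₀ = 1.4271×0.32392×-0.38591 + 0.94609×0.92254×0.98969 = -0.178393 + 0.863807 = 0.685414.
Q̄ = (S₀/π) × [bracket] = (256/π) × 0.685414 = 55.853 W/m².
— Configuration B (φ=-25.0°):
Solar declination: sin δ = sin ε · sin λ_s = sin 84.10° × sin 54.4° = 0.80879, so δ = +53.978°.
cos H₀ = −tan(-25.0°) tan(+53.978°) = 0.6413, H₀ = 0.8746 rad.
Bracket: H₀ sin φ sin δ + cos φ cos δ sin H₀ = 0.8746×-0.42262×0.80879 + 0.90631×0.58809×0.76729 = -0.298948 + 0.408959 = 0.110011.
Q̄ = (S₀/π) × [bracket] = (256/π) × 0.110011 = 8.9645 W/m².
Ratio Q̄_A / Q̄_B = 55.853 / 8.9645 = 6.230.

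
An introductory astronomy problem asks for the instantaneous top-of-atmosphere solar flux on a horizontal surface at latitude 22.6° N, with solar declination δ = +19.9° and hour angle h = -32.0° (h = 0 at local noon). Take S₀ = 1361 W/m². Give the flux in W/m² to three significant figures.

cos θ_z = sin φ sin δ + cos φ cos δ cos h = 0.130806 + 0.736177 = 0.866983.
Flux = S₀ · cos θ_z = 1361 × 0.866983 = 1180 W/m².

1.18e+03 W/m²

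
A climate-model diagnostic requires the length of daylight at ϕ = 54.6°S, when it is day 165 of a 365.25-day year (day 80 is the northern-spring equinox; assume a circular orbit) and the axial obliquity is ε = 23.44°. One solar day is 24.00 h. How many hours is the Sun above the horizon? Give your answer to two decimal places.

Solar longitude: L_s = 360° × (165 − 80)/365.25 = 83.778°.
sin δ = sin 23.44° × sin 83.778° = 0.39545, so δ = +23.294°.
cos h₀ = −tan ϕ · tan δ = −tan(-54.6°) × tan(+23.294°) = 0.6058, so h₀ = 0.9200 rad = 52.71°.
Daylight = 2h₀/(2π) × 24.00 h = (0.9200/π) × 24.00 = 7.03 h.

7.03 h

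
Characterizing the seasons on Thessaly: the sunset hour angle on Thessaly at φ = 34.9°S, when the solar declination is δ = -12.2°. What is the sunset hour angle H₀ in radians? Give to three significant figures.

cos H₀ = −tan φ · tan δ = −tan(-34.9°) × tan(-12.200°) = -0.1508, so H₀ = 1.7222 rad = 98.67°.

H₀ = 1.72 rad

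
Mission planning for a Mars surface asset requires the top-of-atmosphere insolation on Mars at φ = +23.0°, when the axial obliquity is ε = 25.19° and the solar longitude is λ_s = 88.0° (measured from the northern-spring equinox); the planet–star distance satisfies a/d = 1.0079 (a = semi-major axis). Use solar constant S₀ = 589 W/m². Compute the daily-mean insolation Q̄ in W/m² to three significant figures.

Solar declination: sin δ = sin ε · sin λ_s = sin 25.19° × sin 88.0° = 0.42536, so δ = +25.174°.
cos H₀ = −tan(+23.0°) tan(+25.174°) = -0.1995, H₀ = 1.7716 rad.
Bracket: H₀ sin φ sin δ + cos φ cos δ sin H₀ = 1.7716×0.39073×0.42536 + 0.92050×0.90502×0.97990 = 0.294442 + 0.816326 = 1.110768.
Inverse-square distance factor (a/d)² = 1.0079² = 1.015862.
Q̄ = (S₀/π) × 1.015862 × [bracket] = (589/π) × 1.015862 × 1.110768 = 211.6 W/m².

Q̄ ≈ 212 W/m²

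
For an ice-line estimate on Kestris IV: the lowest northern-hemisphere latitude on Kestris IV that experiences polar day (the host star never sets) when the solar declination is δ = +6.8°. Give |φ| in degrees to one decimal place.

Polar day requires cos H₀ = −tan φ tan δ ≤ −1, i.e. tan φ tan δ ≥ 1.
The boundary is |tan φ| · |tan δ| = 1, so |φ| = 90° − |δ| = 90° − 6.8° = 83.2° in the northern hemisphere.

|φ| = 83.2°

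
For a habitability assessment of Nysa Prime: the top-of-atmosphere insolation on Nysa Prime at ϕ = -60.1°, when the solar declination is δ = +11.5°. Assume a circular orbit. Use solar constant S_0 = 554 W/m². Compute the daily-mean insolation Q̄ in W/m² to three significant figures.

cos h₀ = −tan(-60.1°) tan(+11.500°) = 0.3538, h₀ = 1.2092 rad.
Bracket: h₀ sin ϕ sin δ + cos ϕ cos δ sin h₀ = 1.2092×-0.86690×0.19937 + 0.49849×0.97992×0.93532 = -0.208991 + 0.456885 = 0.247894.
Q̄ = (S_0/π) × [bracket] = (554/π) × 0.247894 = 43.71 W/m².

Q̄ ≈ 43.7 W/m²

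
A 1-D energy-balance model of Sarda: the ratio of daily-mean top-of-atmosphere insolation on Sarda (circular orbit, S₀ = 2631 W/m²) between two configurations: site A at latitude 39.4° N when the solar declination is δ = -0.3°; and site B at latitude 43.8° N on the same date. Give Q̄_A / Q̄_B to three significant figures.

— Configuration A (φ=+39.4°):
cos H₀ = −tan(+39.4°) tan(-0.300°) = 0.0043, H₀ = 1.5665 rad.
Bracket: H₀ sin φ sin δ + cos φ cos δ sin H₀ = 1.5665×0.63473×-0.00524 + 0.77273×0.99999×0.99999 = -0.005210 + 0.772715 = 0.767505.
Q̄ = (S₀/π) × [bracket] = (2631/π) × 0.767505 = 642.76 W/m².
— Configuration B (φ=+43.8°):
cos H₀ = −tan(+43.8°) tan(-0.300°) = 0.0050, H₀ = 1.5658 rad.
Bracket: H₀ sin φ sin δ + cos φ cos δ sin H₀ = 1.5658×0.69214×-0.00524 + 0.72176×0.99999×0.99999 = -0.005679 + 0.721746 = 0.716067.
Q̄ = (S₀/π) × [bracket] = (2631/π) × 0.716067 = 599.69 W/m².
Ratio Q̄_A / Q̄_B = 642.76 / 599.69 = 1.072.

Q̄_A / Q̄_B ≈ 1.07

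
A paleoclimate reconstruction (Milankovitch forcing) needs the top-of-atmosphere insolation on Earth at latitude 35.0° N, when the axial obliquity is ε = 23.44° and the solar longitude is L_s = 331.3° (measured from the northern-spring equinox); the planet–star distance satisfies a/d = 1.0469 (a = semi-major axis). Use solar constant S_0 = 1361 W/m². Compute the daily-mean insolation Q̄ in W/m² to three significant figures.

Q̄ ≈ 304 W/m²

Solar declination: sin δ = sin ε · sin L_s = sin 23.44° × sin 331.3° = -0.19103, so δ = -11.013°.
cos h₀ = −tan(+35.0°) tan(-11.013°) = 0.1363, h₀ = 1.4341 rad.
Bracket: h₀ sin ϕ sin δ + cos ϕ cos δ sin h₀ = 1.4341×0.57358×-0.19103 + 0.81915×0.98158×0.99067 = -0.157136 + 0.796559 = 0.639423.
Inverse-square distance factor (a/d)² = 1.0469² = 1.096000.
Q̄ = (S_0/π) × 1.096000 × [bracket] = (1361/π) × 1.096000 × 0.639423 = 303.6 W/m².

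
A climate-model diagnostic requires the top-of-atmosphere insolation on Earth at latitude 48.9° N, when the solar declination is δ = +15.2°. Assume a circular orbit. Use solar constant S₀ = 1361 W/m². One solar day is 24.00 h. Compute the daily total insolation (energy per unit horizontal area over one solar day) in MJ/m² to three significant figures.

cos H₀ = −tan(+48.9°) tan(+15.200°) = -0.3114, H₀ = 1.8875 rad.
Bracket: H₀ sin φ sin δ + cos φ cos δ sin H₀ = 1.8875×0.75356×0.26219 + 0.65738×0.96502×0.95026 = 0.372925 + 0.602831 = 0.975756.
Q̄ = (S₀/π) × [bracket] = (1361/π) × 0.975756 = 422.72 W/m².
Daily total = Q̄ × 24.00 h × 3600 s/h = 422.72 × 24.00 × 3600 / 10⁶ = 36.52 MJ/m².

36.5 MJ/m²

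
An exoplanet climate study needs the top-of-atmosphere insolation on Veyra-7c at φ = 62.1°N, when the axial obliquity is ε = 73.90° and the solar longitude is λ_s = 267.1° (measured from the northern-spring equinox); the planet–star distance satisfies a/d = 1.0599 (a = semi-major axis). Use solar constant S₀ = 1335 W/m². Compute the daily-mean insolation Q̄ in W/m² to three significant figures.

Solar declination: sin δ = sin ε · sin λ_s = sin 73.90° × sin 267.1° = -0.95955, so δ = -73.648°.
cos H₀ = −tan(+62.1°) tan(-73.648°) = 6.4369 ≥ 1 ⇒ polar night, H₀ = 0 and Q̄ = 0.
Inverse-square distance factor (a/d)² = 1.0599² = 1.123388.

Q̄ ≈ 0.00 W/m²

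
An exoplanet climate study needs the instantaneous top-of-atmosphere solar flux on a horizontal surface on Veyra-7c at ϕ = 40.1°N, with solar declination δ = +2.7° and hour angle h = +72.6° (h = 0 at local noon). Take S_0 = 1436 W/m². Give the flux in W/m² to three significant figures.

cos θ_z = sin ϕ sin δ + cos ϕ cos δ cos h = 0.030342 + 0.228489 = 0.258831.
Flux = S_0 · cos θ_z = 1436 × 0.258831 = 371.7 W/m².

372 W/m²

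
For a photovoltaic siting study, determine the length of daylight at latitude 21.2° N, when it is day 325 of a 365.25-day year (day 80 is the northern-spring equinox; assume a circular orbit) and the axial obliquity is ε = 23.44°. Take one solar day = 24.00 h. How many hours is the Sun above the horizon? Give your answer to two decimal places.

10.89 h

Solar longitude: λ_s = 360° × (325 − 80)/365.25 = 241.478°.
sin δ = sin 23.44° × sin 241.478° = -0.34951, so δ = -20.457°.
cos H₀ = −tan φ · tan δ = −tan(+21.2°) × tan(-20.457°) = 0.1447, so H₀ = 1.4256 rad = 81.68°.
Daylight = 2H₀/(2π) × 24.00 h = (1.4256/π) × 24.00 = 10.89 h.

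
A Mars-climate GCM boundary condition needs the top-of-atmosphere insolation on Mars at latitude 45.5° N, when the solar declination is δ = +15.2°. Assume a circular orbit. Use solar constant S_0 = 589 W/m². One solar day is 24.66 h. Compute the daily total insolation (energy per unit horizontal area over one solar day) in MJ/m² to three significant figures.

cos h₀ = −tan(+45.5°) tan(+15.200°) = -0.2765, h₀ = 1.8509 rad.
Bracket: h₀ sin ϕ sin δ + cos ϕ cos δ sin h₀ = 1.8509×0.71325×0.26219 + 0.70091×0.96502×0.96102 = 0.346131 + 0.650026 = 0.996157.
Q̄ = (S_0/π) × [bracket] = (589/π) × 0.996157 = 186.76 W/m².
Daily total = Q̄ × 24.66 h × 3600 s/h = 186.76 × 24.66 × 3600 / 10⁶ = 16.58 MJ/m².

16.6 MJ/m²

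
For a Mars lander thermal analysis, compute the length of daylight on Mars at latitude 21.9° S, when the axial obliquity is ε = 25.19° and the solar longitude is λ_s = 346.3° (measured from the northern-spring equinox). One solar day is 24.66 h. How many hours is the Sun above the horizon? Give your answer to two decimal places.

Solar declination: sin δ = sin ε · sin λ_s = sin 25.19° × sin 346.3° = -0.10080, so δ = -5.785°.
cos H₀ = −tan φ · tan δ = −tan(-21.9°) × tan(-5.785°) = -0.0407, so H₀ = 1.6115 rad = 92.33°.
Daylight = 2H₀/(2π) × 24.66 h = (1.6115/π) × 24.66 = 12.65 h.

12.65 h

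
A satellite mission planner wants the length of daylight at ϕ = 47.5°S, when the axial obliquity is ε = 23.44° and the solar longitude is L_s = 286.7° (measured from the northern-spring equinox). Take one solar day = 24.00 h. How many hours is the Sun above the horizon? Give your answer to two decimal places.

Solar declination: sin δ = sin ε · sin L_s = sin 23.44° × sin 286.7° = -0.38101, so δ = -22.396°.
cos h₀ = −tan ϕ · tan δ = −tan(-47.5°) × tan(-22.396°) = -0.4497, so h₀ = 2.0373 rad = 116.73°.
Daylight = 2h₀/(2π) × 24.00 h = (2.0373/π) × 24.00 = 15.56 h.

15.56 h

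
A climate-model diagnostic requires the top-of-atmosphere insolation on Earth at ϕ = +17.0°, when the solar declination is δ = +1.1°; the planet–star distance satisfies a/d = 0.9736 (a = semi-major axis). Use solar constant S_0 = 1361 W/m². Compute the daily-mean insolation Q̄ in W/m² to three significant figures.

Q̄ ≈ 396 W/m²

cos h₀ = −tan(+17.0°) tan(+1.100°) = -0.0059, h₀ = 1.5767 rad.
Bracket: h₀ sin ϕ sin δ + cos ϕ cos δ sin h₀ = 1.5767×0.29237×0.01920 + 0.95630×0.99982×0.99998 = 0.008851 + 0.956109 = 0.964960.
Inverse-square distance factor (a/d)² = 0.9736² = 0.947897.
Q̄ = (S_0/π) × 0.947897 × [bracket] = (1361/π) × 0.947897 × 0.964960 = 396.3 W/m².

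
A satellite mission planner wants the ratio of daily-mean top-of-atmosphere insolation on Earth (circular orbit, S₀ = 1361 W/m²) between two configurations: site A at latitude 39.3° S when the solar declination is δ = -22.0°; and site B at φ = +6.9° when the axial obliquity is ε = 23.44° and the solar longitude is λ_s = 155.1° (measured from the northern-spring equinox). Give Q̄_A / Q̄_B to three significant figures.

— Configuration A (φ=-39.3°):
cos H₀ = −tan(-39.3°) tan(-22.000°) = -0.3307, H₀ = 1.9078 rad.
Bracket: H₀ sin φ sin δ + cos φ cos δ sin H₀ = 1.9078×-0.63338×-0.37461 + 0.77384×0.92718×0.94374 = 0.452665 + 0.677123 = 1.129788.
Q̄ = (S₀/π) × [bracket] = (1361/π) × 1.129788 = 489.45 W/m².
— Configuration B (φ=+6.9°):
Solar declination: sin δ = sin ε · sin λ_s = sin 23.44° × sin 155.1° = 0.16748, so δ = +9.642°.
cos H₀ = −tan(+6.9°) tan(+9.642°) = -0.0206, H₀ = 1.5914 rad.
Bracket: H₀ sin φ sin δ + cos φ cos δ sin H₀ = 1.5914×0.12014×0.16748 + 0.99276×0.98587×0.99979 = 0.032021 + 0.978527 = 1.010548.
Q̄ = (S₀/π) × [bracket] = (1361/π) × 1.010548 = 437.79 W/m².
Ratio Q̄_A / Q̄_B = 489.45 / 437.79 = 1.118.

Q̄_A / Q̄_B ≈ 1.12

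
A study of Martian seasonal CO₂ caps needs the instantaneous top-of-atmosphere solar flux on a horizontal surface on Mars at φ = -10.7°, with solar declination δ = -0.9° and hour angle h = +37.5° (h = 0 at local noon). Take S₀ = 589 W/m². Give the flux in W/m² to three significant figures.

461 W/m²

cos θ_z = sin φ sin δ + cos φ cos δ cos h = 0.002916 + 0.779463 = 0.782379.
Flux = S₀ · cos θ_z = 589 × 0.782379 = 460.8 W/m².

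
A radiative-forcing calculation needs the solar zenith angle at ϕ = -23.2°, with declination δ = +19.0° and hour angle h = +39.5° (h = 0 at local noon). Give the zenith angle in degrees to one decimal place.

cos θ_z = sin ϕ sin δ + cos ϕ cos δ cos h = -0.128255 + 0.670588 = 0.542333.
θ_z = arccos(0.542333) = 57.2°.

θ_z = 57.2°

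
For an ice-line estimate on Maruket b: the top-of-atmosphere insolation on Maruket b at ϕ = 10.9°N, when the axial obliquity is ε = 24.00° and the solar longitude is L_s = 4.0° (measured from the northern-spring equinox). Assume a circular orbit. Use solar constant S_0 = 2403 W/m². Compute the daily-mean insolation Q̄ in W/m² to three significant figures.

Solar declination: sin δ = sin ε · sin L_s = sin 24.00° × sin 4.0° = 0.02837, so δ = +1.626°.
cos h₀ = −tan(+10.9°) tan(+1.626°) = -0.0055, h₀ = 1.5763 rad.
Bracket: h₀ sin ϕ sin δ + cos ϕ cos δ sin h₀ = 1.5763×0.18910×0.02837 + 0.98196×0.99960×0.99999 = 0.008456 + 0.981557 = 0.990013.
Q̄ = (S_0/π) × [bracket] = (2403/π) × 0.990013 = 757.3 W/m².

Q̄ ≈ 757 W/m²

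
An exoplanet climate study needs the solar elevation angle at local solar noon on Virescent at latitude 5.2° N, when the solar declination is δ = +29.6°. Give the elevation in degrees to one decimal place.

At local noon the hour angle is zero, so the zenith angle equals |ϕ − δ| = |+5.2° − (+29.600°)| = 24.400°.
Elevation = 90° − 24.400° = 65.6°.

65.6°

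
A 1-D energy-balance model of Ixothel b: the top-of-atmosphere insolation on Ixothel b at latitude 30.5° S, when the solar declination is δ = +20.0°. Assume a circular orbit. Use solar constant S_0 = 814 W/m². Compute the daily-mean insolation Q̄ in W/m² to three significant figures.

cos h₀ = −tan(-30.5°) tan(+20.000°) = 0.2144, h₀ = 1.3547 rad.
Bracket: h₀ sin ϕ sin δ + cos ϕ cos δ sin h₀ = 1.3547×-0.50754×0.34202 + 0.86163×0.93969×0.97675 = -0.235161 + 0.790840 = 0.555679.
Q̄ = (S_0/π) × [bracket] = (814/π) × 0.555679 = 144.0 W/m².

Q̄ ≈ 144 W/m²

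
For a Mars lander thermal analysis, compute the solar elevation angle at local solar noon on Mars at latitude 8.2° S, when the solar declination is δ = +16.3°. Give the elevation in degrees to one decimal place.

65.5°

At local noon the hour angle is zero, so the zenith angle equals |φ − δ| = |-8.2° − (+16.300°)| = 24.500°.
Elevation = 90° − 24.500° = 65.5°.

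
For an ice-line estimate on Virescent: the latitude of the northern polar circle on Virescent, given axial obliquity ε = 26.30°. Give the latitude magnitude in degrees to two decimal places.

63.70°

The polar circle is the lowest latitude that experiences at least one full rotation of continuous daylight at the northern-summer solstice; it lies at |φ| = 90° − ε = 90° − 26.30° = 63.70°.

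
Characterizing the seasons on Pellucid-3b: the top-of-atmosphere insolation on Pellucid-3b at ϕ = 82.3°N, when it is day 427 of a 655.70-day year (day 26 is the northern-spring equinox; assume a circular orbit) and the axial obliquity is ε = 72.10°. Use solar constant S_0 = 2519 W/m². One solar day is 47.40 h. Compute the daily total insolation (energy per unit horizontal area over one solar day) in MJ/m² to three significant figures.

0.00 MJ/m²

Solar longitude: L_s = 360° × (427 − 26)/655.70 = 220.162°.
sin δ = sin 72.10° × sin 220.162° = -0.61373, so δ = -37.860°.
cos h₀ = −tan(+82.3°) tan(-37.860°) = 5.7494 ≥ 1 ⇒ polar night, h₀ = 0 and Q̄ = 0.
Daily total = Q̄ × 47.40 h × 3600 s/h = 0.00 MJ/m².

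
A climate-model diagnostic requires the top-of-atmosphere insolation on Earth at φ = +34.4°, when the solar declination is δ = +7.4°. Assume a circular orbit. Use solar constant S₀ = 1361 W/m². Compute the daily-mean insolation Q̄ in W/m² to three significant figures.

Q̄ ≈ 405 W/m²

cos H₀ = −tan(+34.4°) tan(+7.400°) = -0.0889, H₀ = 1.6598 rad.
Bracket: H₀ sin φ sin δ + cos φ cos δ sin H₀ = 1.6598×0.56497×0.12880 + 0.82511×0.99167×0.99604 = 0.120781 + 0.814997 = 0.935778.
Q̄ = (S₀/π) × [bracket] = (1361/π) × 0.935778 = 405.4 W/m².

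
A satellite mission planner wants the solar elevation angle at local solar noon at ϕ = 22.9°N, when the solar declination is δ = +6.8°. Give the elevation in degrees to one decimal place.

At local noon the hour angle is zero, so the zenith angle equals |ϕ − δ| = |+22.9° − (+6.800°)| = 16.100°.
Elevation = 90° − 16.100° = 73.9°.

73.9°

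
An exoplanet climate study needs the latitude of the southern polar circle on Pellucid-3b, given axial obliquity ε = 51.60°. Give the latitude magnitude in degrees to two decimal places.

The polar circle is the lowest latitude that experiences at least one full rotation of continuous darkness at the northern-summer solstice; it lies at |φ| = 90° − ε = 90° − 51.60° = 38.40°.

38.40°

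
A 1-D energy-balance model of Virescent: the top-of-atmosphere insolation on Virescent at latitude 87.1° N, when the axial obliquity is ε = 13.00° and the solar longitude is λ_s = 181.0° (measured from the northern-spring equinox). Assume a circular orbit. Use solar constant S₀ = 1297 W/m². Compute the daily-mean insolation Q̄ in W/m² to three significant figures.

Solar declination: sin δ = sin ε · sin λ_s = sin 13.00° × sin 181.0° = -0.00393, so δ = -0.225°.
cos H₀ = −tan(+87.1°) tan(-0.225°) = 0.0775, H₀ = 1.4932 rad.
Bracket: H₀ sin φ sin δ + cos φ cos δ sin H₀ = 1.4932×0.99872×-0.00393 + 0.05059×0.99999×0.99699 = -0.005861 + 0.050437 = 0.044576.
Q̄ = (S₀/π) × [bracket] = (1297/π) × 0.044576 = 18.40 W/m².

Q̄ ≈ 18.4 W/m²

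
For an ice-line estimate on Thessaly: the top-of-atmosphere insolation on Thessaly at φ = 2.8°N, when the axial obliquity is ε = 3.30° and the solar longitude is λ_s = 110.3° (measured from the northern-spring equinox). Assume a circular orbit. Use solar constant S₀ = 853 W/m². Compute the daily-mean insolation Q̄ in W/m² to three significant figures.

Solar declination: sin δ = sin ε · sin λ_s = sin 3.30° × sin 110.3° = 0.05399, so δ = +3.095°.
cos H₀ = −tan(+2.8°) tan(+3.095°) = -0.0026, H₀ = 1.5734 rad.
Bracket: H₀ sin φ sin δ + cos φ cos δ sin H₀ = 1.5734×0.04885×0.05399 + 0.99881×0.99854×1.00000 = 0.004150 + 0.997352 = 1.001502.
Q̄ = (S₀/π) × [bracket] = (853/π) × 1.001502 = 271.9 W/m².

Q̄ ≈ 272 W/m²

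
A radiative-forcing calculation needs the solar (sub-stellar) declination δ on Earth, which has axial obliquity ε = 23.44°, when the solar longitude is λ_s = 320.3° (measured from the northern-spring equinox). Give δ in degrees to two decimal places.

sin δ = sin ε · sin λ_s = sin 23.44° × sin 320.3° = -0.254094.
δ = arcsin(-0.254094) = -14.72°.

δ = -14.72°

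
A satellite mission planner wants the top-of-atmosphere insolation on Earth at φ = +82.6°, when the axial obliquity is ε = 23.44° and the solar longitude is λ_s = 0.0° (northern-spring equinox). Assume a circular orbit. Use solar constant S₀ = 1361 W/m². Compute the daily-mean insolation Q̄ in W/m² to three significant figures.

Solar declination: sin δ = sin ε · sin λ_s = sin 23.44° × sin 0.0° = 0.00000, so δ = +0.000°.
cos H₀ = −tan(+82.6°) tan(+0.000°) = -0.0000, H₀ = 1.5708 rad.
Bracket: H₀ sin φ sin δ + cos φ cos δ sin H₀ = 1.5708×0.99167×0.00000 + 0.12880×1.00000×1.00000 = 0.000000 + 0.128800 = 0.128800.
Q̄ = (S₀/π) × [bracket] = (1361/π) × 0.128800 = 55.80 W/m².

Q̄ ≈ 55.8 W/m²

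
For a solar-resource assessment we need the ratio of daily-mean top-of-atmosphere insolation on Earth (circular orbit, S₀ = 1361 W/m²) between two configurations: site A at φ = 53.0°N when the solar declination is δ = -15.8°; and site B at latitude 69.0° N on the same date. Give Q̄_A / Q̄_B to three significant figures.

Q̄_A / Q̄_B ≈ 6.28

— Configuration A (φ=+53.0°):
cos H₀ = −tan(+53.0°) tan(-15.800°) = 0.3755, H₀ = 1.1858 rad.
Bracket: H₀ sin φ sin δ + cos φ cos δ sin H₀ = 1.1858×0.79864×-0.27228 + 0.60182×0.96222×0.92682 = -0.257857 + 0.536706 = 0.278849.
Q̄ = (S₀/π) × [bracket] = (1361/π) × 0.278849 = 120.80 W/m².
— Configuration B (φ=+69.0°):
cos H₀ = −tan(+69.0°) tan(-15.800°) = 0.7372, H₀ = 0.7419 rad.
Bracket: H₀ sin φ sin δ + cos φ cos δ sin H₀ = 0.7419×0.93358×-0.27228 + 0.35837×0.96222×0.67571 = -0.188587 + 0.233006 = 0.044419.
Q̄ = (S₀/π) × [bracket] = (1361/π) × 0.044419 = 19.243 W/m².
Ratio Q̄_A / Q̄_B = 120.80 / 19.243 = 6.278.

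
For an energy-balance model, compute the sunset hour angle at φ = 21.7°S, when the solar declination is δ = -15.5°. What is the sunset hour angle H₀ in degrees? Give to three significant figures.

cos H₀ = −tan φ · tan δ = −tan(-21.7°) × tan(-15.500°) = -0.1104, so H₀ = 1.6814 rad = 96.34°.

H₀ = 96.3°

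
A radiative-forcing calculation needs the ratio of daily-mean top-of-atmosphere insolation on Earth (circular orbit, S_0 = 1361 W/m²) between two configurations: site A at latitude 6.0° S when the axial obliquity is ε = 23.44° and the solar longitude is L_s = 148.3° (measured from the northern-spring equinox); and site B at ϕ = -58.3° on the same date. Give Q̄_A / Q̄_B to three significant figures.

— Configuration A (ϕ=-6.0°):
Solar declination: sin δ = sin ε · sin L_s = sin 23.44° × sin 148.3° = 0.20903, so δ = +12.065°.
cos h₀ = −tan(-6.0°) tan(+12.065°) = 0.0225, h₀ = 1.5483 rad.
Bracket: h₀ sin ϕ sin δ + cos ϕ cos δ sin h₀ = 1.5483×-0.10453×0.20903 + 0.99452×0.97791×0.99975 = -0.033830 + 0.972308 = 0.938478.
Q̄ = (S_0/π) × [bracket] = (1361/π) × 0.938478 = 406.57 W/m².
— Configuration B (ϕ=-58.3°):
cos h₀ = −tan(-58.3°) tan(+12.065°) = 0.3461, h₀ = 1.2174 rad.
Bracket: h₀ sin ϕ sin δ + cos ϕ cos δ sin h₀ = 1.2174×-0.85081×0.20903 + 0.52547×0.97791×0.93820 = -0.216508 + 0.482106 = 0.265598.
Q̄ = (S_0/π) × [bracket] = (1361/π) × 0.265598 = 115.06 W/m².
Ratio Q̄_A / Q̄_B = 406.57 / 115.06 = 3.534.

Q̄_A / Q̄_B ≈ 3.53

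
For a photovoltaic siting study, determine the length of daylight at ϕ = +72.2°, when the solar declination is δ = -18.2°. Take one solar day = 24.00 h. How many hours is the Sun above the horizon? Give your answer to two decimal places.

cos h₀ = −tan ϕ · tan δ = 1.0240 ≥ 1, so the Sun never rises (polar night) and h₀ = 0.
Daylight = 2h₀/(2π) × 24.00 h = (0.0000/π) × 24.00 = 0.00 h.

0.00 h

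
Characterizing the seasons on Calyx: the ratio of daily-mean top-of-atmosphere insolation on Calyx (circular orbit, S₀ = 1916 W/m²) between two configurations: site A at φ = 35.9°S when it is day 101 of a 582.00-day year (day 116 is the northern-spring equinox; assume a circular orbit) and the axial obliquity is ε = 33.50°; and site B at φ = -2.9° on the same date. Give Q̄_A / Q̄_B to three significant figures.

Q̄_A / Q̄_B ≈ 0.889

— Configuration A (φ=-35.9°):
Solar longitude: λ_s = 360° × (101 − 116)/582.00 = -9.278°, i.e. -9.278° + 360° = 350.722°.
sin δ = sin 33.50° × sin 350.722° = -0.08899, so δ = -5.105°.
cos H₀ = −tan(-35.9°) tan(-5.105°) = -0.0647, H₀ = 1.6355 rad.
Bracket: H₀ sin φ sin δ + cos φ cos δ sin H₀ = 1.6355×-0.58637×-0.08899 + 0.81004×0.99603×0.99791 = 0.085342 + 0.805138 = 0.890480.
Q̄ = (S₀/π) × [bracket] = (1916/π) × 0.890480 = 543.09 W/m².
— Configuration B (φ=-2.9°):
cos H₀ = −tan(-2.9°) tan(-5.105°) = -0.0045, H₀ = 1.5753 rad.
Bracket: H₀ sin φ sin δ + cos φ cos δ sin H₀ = 1.5753×-0.05059×-0.08899 + 0.99872×0.99603×0.99999 = 0.007092 + 0.994745 = 1.001837.
Q̄ = (S₀/π) × [bracket] = (1916/π) × 1.001837 = 611.00 W/m².
Ratio Q̄_A / Q̄_B = 543.09 / 611.00 = 0.8889.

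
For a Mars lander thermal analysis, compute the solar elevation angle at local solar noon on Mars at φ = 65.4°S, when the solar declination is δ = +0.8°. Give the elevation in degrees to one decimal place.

At local noon the hour angle is zero, so the zenith angle equals |φ − δ| = |-65.4° − (+0.800°)| = 66.200°.
Elevation = 90° − 66.200° = 23.8°.

23.8°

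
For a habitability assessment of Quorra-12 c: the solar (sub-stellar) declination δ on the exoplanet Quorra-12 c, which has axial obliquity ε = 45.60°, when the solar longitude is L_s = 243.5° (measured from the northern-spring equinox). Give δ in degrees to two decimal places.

δ = -39.75°

sin δ = sin ε · sin L_s = sin 45.60° × sin 243.5° = -0.639406.
δ = arcsin(-0.639406) = -39.75°.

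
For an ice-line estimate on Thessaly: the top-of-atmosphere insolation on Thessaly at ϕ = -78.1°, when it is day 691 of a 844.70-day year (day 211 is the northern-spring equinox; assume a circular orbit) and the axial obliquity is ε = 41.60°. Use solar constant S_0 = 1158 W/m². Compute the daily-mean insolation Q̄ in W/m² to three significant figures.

Solar longitude: L_s = 360° × (691 − 211)/844.70 = 204.570°.
sin δ = sin 41.60° × sin 204.570° = -0.27606, so δ = -16.025°.
cos h₀ = −tan(-78.1°) tan(-16.025°) = -1.3630 ≤ −1 ⇒ polar day, h₀ = π.
Bracket: h₀ sin ϕ sin δ + cos ϕ cos δ sin h₀ = 3.1416×-0.97851×-0.27606 + 0.20620×0.96114×0.00000 = 0.848632 + 0.000000 = 0.848632.
Q̄ = (S_0/π) × [bracket] = (1158/π) × 0.848632 = 312.8 W/m².

Q̄ ≈ 313 W/m²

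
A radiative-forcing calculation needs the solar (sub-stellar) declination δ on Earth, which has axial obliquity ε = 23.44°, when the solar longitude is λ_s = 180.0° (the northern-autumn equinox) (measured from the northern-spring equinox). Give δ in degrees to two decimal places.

δ = +0.00°

sin δ = sin ε · sin λ_s = sin 23.44° × sin 180.0° = 0.000000.
δ = arcsin(0.000000) = +0.00°.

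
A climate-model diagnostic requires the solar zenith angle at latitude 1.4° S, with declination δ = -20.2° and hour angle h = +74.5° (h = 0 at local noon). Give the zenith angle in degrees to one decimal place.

θ_z = 75.0°

cos θ_z = sin φ sin δ + cos φ cos δ cos h = 0.008436 + 0.250726 = 0.259162.
θ_z = arccos(0.259162) = 75.0°.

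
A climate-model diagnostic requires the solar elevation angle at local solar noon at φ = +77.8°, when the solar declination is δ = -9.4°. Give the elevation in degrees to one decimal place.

2.8°

At local noon the hour angle is zero, so the zenith angle equals |φ − δ| = |+77.8° − (-9.400°)| = 87.200°.
Elevation = 90° − 87.200° = 2.8°.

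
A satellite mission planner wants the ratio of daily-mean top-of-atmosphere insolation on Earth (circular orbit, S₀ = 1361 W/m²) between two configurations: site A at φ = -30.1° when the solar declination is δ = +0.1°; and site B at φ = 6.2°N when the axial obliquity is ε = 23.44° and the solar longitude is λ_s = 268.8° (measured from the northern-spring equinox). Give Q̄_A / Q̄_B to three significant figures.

— Configuration A (φ=-30.1°):
cos H₀ = −tan(-30.1°) tan(+0.100°) = 0.0010, H₀ = 1.5698 rad.
Bracket: H₀ sin φ sin δ + cos φ cos δ sin H₀ = 1.5698×-0.50151×0.00175 + 0.86515×1.00000×1.00000 = -0.001378 + 0.865150 = 0.863772.
Q̄ = (S₀/π) × [bracket] = (1361/π) × 0.863772 = 374.20 W/m².
— Configuration B (φ=+6.2°):
Solar declination: sin δ = sin ε · sin λ_s = sin 23.44° × sin 268.8° = -0.39770, so δ = -23.435°.
cos H₀ = −tan(+6.2°) tan(-23.435°) = 0.0471, H₀ = 1.5237 rad.
Bracket: H₀ sin φ sin δ + cos φ cos δ sin H₀ = 1.5237×0.10800×-0.39770 + 0.99415×0.91751×0.99889 = -0.065445 + 0.911130 = 0.845685.
Q̄ = (S₀/π) × [bracket] = (1361/π) × 0.845685 = 366.37 W/m².
Ratio Q̄_A / Q̄_B = 374.20 / 366.37 = 1.021.

Q̄_A / Q̄_B ≈ 1.02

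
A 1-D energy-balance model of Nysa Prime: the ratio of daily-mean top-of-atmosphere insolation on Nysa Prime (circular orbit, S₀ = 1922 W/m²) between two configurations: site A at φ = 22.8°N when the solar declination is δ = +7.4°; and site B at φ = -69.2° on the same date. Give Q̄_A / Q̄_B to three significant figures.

— Configuration A (φ=+22.8°):
cos H₀ = −tan(+22.8°) tan(+7.400°) = -0.0546, H₀ = 1.6254 rad.
Bracket: H₀ sin φ sin δ + cos φ cos δ sin H₀ = 1.6254×0.38752×0.12880 + 0.92186×0.99167×0.99851 = 0.081128 + 0.912819 = 0.993947.
Q̄ = (S₀/π) × [bracket] = (1922/π) × 0.993947 = 608.09 W/m².
— Configuration B (φ=-69.2°):
cos H₀ = −tan(-69.2°) tan(+7.400°) = 0.3419, H₀ = 1.2219 rad.
Bracket: H₀ sin φ sin δ + cos φ cos δ sin H₀ = 1.2219×-0.93483×0.12880 + 0.35511×0.99167×0.93973 = -0.147124 + 0.330928 = 0.183804.
Q̄ = (S₀/π) × [bracket] = (1922/π) × 0.183804 = 112.45 W/m².
Ratio Q̄_A / Q̄_B = 608.09 / 112.45 = 5.408.

Q̄_A / Q̄_B ≈ 5.41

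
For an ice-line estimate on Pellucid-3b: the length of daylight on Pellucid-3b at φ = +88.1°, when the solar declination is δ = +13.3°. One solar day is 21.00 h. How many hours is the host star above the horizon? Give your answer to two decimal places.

21.00 h

Sunrise equation: cos H₀ = −tan φ · tan δ = -7.1259 ≤ −1, so the host star never sets (polar day) and H₀ = π.
Daylight = 2H₀/(2π) × 21.00 h = (3.1416/π) × 21.00 = 21.00 h.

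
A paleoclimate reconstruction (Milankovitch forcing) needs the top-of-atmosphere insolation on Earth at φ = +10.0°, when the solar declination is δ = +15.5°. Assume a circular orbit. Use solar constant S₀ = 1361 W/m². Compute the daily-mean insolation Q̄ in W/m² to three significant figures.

cos H₀ = −tan(+10.0°) tan(+15.500°) = -0.0489, H₀ = 1.6197 rad.
Bracket: H₀ sin φ sin δ + cos φ cos δ sin H₀ = 1.6197×0.17365×0.26724 + 0.98481×0.96363×0.99880 = 0.075164 + 0.947854 = 1.023018.
Q̄ = (S₀/π) × [bracket] = (1361/π) × 1.023018 = 443.2 W/m².

Q̄ ≈ 443 W/m²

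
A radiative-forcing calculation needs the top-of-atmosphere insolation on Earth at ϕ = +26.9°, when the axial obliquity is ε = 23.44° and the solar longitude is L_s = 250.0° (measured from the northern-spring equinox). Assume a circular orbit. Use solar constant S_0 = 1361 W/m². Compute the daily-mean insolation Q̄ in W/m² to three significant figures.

Q̄ ≈ 251 W/m²

Solar declination: sin δ = sin ε · sin L_s = sin 23.44° × sin 250.0° = -0.37380, so δ = -21.950°.
cos h₀ = −tan(+26.9°) tan(-21.950°) = 0.2045, h₀ = 1.3649 rad.
Bracket: h₀ sin ϕ sin δ + cos ϕ cos δ sin h₀ = 1.3649×0.45243×-0.37380 + 0.89180×0.92751×0.97887 = -0.230830 + 0.809676 = 0.578846.
Q̄ = (S_0/π) × [bracket] = (1361/π) × 0.578846 = 250.8 W/m².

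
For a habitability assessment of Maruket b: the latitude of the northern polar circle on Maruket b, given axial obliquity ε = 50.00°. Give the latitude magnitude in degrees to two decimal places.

The polar circle is the lowest latitude that experiences at least one full rotation of continuous daylight at the northern-summer solstice; it lies at |φ| = 90° − ε = 90° − 50.00° = 40.00°.

40.00°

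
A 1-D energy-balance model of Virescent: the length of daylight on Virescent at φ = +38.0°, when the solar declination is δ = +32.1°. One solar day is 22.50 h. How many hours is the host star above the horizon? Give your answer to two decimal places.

14.92 h

cos H₀ = −tan φ · tan δ = −tan(+38.0°) × tan(+32.100°) = -0.4901, so H₀ = 2.0830 rad = 119.35°.
Daylight = 2H₀/(2π) × 22.50 h = (2.0830/π) × 22.50 = 14.92 h.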